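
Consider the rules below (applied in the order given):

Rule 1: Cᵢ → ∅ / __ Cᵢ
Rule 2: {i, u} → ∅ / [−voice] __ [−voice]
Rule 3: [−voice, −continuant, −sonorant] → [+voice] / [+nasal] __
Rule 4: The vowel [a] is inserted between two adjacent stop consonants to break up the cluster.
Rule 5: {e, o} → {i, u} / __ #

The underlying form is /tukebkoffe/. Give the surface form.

Rule 1 (degemination): /ff/ is a geminate; the first /f/ deletes. /tukebkoffe/ → tukebkofe.
Rule 2 (high vowel syncope): /u/ is a high vowel flanked by voiceless consonants /t/ and /k/, so it deletes. /tukebkofe/ → tkebkofe.
Rule 3 (post-nasal voicing): no segment meets the environment; /tkebkofe/ is unchanged.
Rule 4 (stop-cluster a-epenthesis): /t/ and /k/ form a stop–stop cluster, so [a] is inserted between them. /b/ and /k/ form a stop–stop cluster, so [a] is inserted between them. /tkebkofe/ → takebakofe.
Rule 5 (final vowel raising): /e/ is a mid vowel in word-final position, so it raises to [i]. /takebakofe/ → takebakofi.

takebakofi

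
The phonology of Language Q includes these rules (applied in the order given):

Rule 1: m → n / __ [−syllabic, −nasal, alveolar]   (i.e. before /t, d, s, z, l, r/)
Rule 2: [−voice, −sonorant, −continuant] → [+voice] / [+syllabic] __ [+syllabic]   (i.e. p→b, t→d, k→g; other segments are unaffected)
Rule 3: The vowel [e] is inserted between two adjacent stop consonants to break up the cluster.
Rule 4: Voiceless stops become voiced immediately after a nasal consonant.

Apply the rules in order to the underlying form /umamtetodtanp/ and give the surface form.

umandedodetanb

Rule 1 (nasal place assimilation): /m/ precedes the alveolar consonant /t/, so it assimilates in place to [n]. /umamtetodtanp/ → umantetodtanp.
Rule 2 (intervocalic voicing): /t/ is a voiceless stop between vowels /e/ and /o/, so it voices to [d]. /umantetodtanp/ → umantedodtanp.
Rule 3 (stop-cluster e-epenthesis): /d/ and /t/ form a stop–stop cluster, so [e] is inserted between them. /umantedodtanp/ → umantedodetanp.
Rule 4 (post-nasal voicing): /t/ is a voiceless stop immediately after the nasal /n/, so it voices to [d]. /p/ is a voiceless stop immediately after the nasal /n/, so it voices to [b]. /umantedodetanp/ → umandedodetanb.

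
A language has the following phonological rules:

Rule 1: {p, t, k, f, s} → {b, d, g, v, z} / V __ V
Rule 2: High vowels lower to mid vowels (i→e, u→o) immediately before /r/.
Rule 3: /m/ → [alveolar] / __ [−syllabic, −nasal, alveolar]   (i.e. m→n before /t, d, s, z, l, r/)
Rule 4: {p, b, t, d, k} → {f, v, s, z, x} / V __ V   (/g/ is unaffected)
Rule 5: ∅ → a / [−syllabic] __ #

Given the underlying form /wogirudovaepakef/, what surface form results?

Rule 1 (intervocalic voicing): /p/ is a voiceless obstruent between vowels /e/ and /a/, so it voices to [b]. /k/ is a voiceless obstruent between vowels /a/ and /e/, so it voices to [g]. /wogirudovaepakef/ → wogirudovaebagef.
Rule 2 (pre-rhotic lowering): /i/ is a high vowel immediately before /r/, so it lowers to [e]. /wogirudovaebagef/ → wogerudovaebagef.
Rule 3 (nasal place assimilation): no segment meets the environment; /wogerudovaebagef/ is unchanged.
Rule 4 (intervocalic spirantization): /d/ is a stop between vowels /u/ and /o/, so it spirantizes to the fricative [z]. /b/ is a stop between vowels /e/ and /a/, so it spirantizes to the fricative [v]. /wogerudovaebagef/ → wogeruzovaevagef.
Rule 5 (final a-epenthesis): the form ends in the consonant /f/, so [a] is inserted word-finally. /wogeruzovaevagef/ → wogeruzovaevagefa.

wogeruzovaevagefa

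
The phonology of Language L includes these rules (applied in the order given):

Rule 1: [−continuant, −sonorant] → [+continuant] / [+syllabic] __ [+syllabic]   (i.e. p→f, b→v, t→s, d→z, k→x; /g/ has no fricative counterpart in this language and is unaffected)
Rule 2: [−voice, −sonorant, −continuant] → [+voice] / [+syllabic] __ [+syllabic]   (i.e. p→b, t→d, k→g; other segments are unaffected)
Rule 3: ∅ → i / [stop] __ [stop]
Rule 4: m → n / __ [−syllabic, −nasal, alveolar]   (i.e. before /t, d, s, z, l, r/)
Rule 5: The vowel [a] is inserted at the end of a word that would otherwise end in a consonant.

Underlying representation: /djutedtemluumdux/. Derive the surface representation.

djuseditenluunduxa

Rule 1 (intervocalic spirantization): /t/ is a stop between vowels /u/ and /e/, so it spirantizes to the fricative [s]. /djutedtemluumdux/ → djusedtemluumdux.
Rule 2 (intervocalic voicing): no segment meets the environment; /djusedtemluumdux/ is unchanged.
Rule 3 (stop-cluster i-epenthesis): /d/ and /t/ form a stop–stop cluster, so [i] is inserted between them. /djusedtemluumdux/ → djuseditemluumdux.
Rule 4 (nasal place assimilation): /m/ precedes the alveolar consonant /l/, so it assimilates in place to [n]. /m/ precedes the alveolar consonant /d/, so it assimilates in place to [n]. /djuseditemluumdux/ → djuseditenluundux.
Rule 5 (final a-epenthesis): the form ends in the consonant /x/, so [a] is inserted word-finally. /djuseditenluundux/ → djuseditenluunduxa.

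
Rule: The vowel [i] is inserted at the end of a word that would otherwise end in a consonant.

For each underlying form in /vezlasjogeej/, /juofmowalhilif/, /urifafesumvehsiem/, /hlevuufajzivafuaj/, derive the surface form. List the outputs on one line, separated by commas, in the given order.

/vezlasjogeej/: the form ends in the consonant /j/, so [i] is inserted word-finally. → [vezlasjogeeji].
/juofmowalhilif/: the form ends in the consonant /f/, so [i] is inserted word-finally. → [juofmowalhilifi].
/urifafesumvehsiem/: the form ends in the consonant /m/, so [i] is inserted word-finally. → [urifafesumvehsiemi].
/hlevuufajzivafuaj/: the form ends in the consonant /j/, so [i] is inserted word-finally. → [hlevuufajzivafuaji].

vezlasjogeeji, juofmowalhilifi, urifafesumvehsiemi, hlevuufajzivafuaji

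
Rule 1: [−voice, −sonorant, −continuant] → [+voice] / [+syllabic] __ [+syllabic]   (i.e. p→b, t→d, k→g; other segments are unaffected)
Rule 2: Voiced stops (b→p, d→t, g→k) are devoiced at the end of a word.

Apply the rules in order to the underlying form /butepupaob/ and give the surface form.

budebubaop

Rule 1 (intervocalic voicing): /t/ is a voiceless stop between vowels /u/ and /e/, so it voices to [d]. /p/ is a voiceless stop between vowels /e/ and /u/, so it voices to [b]. /p/ is a voiceless stop between vowels /u/ and /a/, so it voices to [b]. /butepupaob/ → budebubaob.
Rule 2 (final devoicing): /b/ is a voiced stop in word-final position, so it devoices to [p]. /budebubaob/ → budebubaop.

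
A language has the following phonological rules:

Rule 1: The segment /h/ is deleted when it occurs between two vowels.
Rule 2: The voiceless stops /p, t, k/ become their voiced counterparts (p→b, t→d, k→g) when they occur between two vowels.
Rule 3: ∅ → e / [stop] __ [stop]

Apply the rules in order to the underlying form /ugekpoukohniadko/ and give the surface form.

ugekepougohniadeko

Rule 1 (intervocalic h-deletion): no segment meets the environment; /ugekpoukohniadko/ is unchanged.
Rule 2 (intervocalic voicing): /k/ is a voiceless stop between vowels /u/ and /o/, so it voices to [g]. /ugekpoukohniadko/ → ugekpougohniadko.
Rule 3 (stop-cluster e-epenthesis): /k/ and /p/ form a stop–stop cluster, so [e] is inserted between them. /d/ and /k/ form a stop–stop cluster, so [e] is inserted between them. /ugekpougohniadko/ → ugekepougohniadeko.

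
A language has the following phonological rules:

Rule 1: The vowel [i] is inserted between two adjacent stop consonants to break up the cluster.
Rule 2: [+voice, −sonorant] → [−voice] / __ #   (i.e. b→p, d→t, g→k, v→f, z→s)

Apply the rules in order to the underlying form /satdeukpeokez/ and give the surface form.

Rule 1 (stop-cluster i-epenthesis): /t/ and /d/ form a stop–stop cluster, so [i] is inserted between them. /k/ and /p/ form a stop–stop cluster, so [i] is inserted between them. /satdeukpeokez/ → satideukipeokez.
Rule 2 (final devoicing): /z/ is a voiced obstruent in word-final position, so it devoices to [s]. /satideukipeokez/ → satideukipeokes.

satideukipeokes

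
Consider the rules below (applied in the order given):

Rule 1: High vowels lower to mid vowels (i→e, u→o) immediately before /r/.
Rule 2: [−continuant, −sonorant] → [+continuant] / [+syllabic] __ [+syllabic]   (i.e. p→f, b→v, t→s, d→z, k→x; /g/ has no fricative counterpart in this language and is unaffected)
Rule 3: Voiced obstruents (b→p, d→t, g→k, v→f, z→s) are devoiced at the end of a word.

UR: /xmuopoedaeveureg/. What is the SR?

Rule 1 (pre-rhotic lowering): /u/ is a high vowel immediately before /r/, so it lowers to [o]. /xmuopoedaeveureg/ → xmuopoedaeveoreg.
Rule 2 (intervocalic spirantization): /p/ is a stop between vowels /o/ and /o/, so it spirantizes to the fricative [f]. /d/ is a stop between vowels /e/ and /a/, so it spirantizes to the fricative [z]. /xmuopoedaeveoreg/ → xmuofoezaeveoreg.
Rule 3 (final devoicing): /g/ is a voiced obstruent in word-final position, so it devoices to [k]. /xmuofoezaeveoreg/ → xmuofoezaeveorek.

xmuofoezaeveorek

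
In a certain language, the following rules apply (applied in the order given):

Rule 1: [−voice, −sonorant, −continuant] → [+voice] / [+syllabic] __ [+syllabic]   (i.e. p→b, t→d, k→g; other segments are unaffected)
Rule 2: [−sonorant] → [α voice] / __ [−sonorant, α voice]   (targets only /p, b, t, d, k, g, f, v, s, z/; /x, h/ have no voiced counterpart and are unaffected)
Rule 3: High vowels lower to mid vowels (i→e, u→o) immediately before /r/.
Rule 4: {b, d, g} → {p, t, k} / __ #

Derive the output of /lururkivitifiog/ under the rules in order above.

Rule 1 (intervocalic voicing): /t/ is a voiceless stop between vowels /i/ and /i/, so it voices to [d]. /lururkivitifiog/ → lururkividifiog.
Rule 2 (regressive voicing assimilation): no segment meets the environment; /lururkividifiog/ is unchanged.
Rule 3 (pre-rhotic lowering): /u/ is a high vowel immediately before /r/, so it lowers to [o]. /u/ is a high vowel immediately before /r/, so it lowers to [o]. /lururkividifiog/ → lororkividifiog.
Rule 4 (final devoicing): /g/ is a voiced stop in word-final position, so it devoices to [k]. /lororkividifiog/ → lororkividifiok.

lororkividifiok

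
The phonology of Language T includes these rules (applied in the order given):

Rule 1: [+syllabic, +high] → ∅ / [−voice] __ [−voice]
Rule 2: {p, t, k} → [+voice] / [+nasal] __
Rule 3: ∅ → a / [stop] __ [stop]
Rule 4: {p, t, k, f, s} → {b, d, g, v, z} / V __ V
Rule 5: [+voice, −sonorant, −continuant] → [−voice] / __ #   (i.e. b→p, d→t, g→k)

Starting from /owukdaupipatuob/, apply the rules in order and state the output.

owugadaubabaduop

Rule 1 (high vowel syncope): /i/ is a high vowel flanked by voiceless consonants /p/ and /p/, so it deletes. /owukdaupipatuob/ → owukdauppatuob.
Rule 2 (post-nasal voicing): no segment meets the environment; /owukdauppatuob/ is unchanged.
Rule 3 (stop-cluster a-epenthesis): /k/ and /d/ form a stop–stop cluster, so [a] is inserted between them. /p/ and /p/ form a stop–stop cluster, so [a] is inserted between them. /owukdauppatuob/ → owukadaupapatuob.
Rule 4 (intervocalic voicing): /k/ is a voiceless obstruent between vowels /u/ and /a/, so it voices to [g]. /p/ is a voiceless obstruent between vowels /u/ and /a/, so it voices to [b]. /p/ is a voiceless obstruent between vowels /a/ and /a/, so it voices to [b]. /t/ is a voiceless obstruent between vowels /a/ and /u/, so it voices to [d]. /owukadaupapatuob/ → owugadaubabaduob.
Rule 5 (final devoicing): /b/ is a voiced stop in word-final position, so it devoices to [p]. /owugadaubabaduob/ → owugadaubabaduop.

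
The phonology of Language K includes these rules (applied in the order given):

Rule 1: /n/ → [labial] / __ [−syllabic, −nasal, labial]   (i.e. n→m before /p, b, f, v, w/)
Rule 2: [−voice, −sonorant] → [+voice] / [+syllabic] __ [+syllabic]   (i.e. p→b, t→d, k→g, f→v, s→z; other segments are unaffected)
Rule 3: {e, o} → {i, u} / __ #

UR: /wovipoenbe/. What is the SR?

Rule 1 (nasal place assimilation): /n/ precedes the labial consonant /b/, so it assimilates in place to [m]. /wovipoenbe/ → wovipoembe.
Rule 2 (intervocalic voicing): /p/ is a voiceless obstruent between vowels /i/ and /o/, so it voices to [b]. /wovipoembe/ → woviboembe.
Rule 3 (final vowel raising): /e/ is a mid vowel in word-final position, so it raises to [i]. /woviboembe/ → woviboembi.

woviboembi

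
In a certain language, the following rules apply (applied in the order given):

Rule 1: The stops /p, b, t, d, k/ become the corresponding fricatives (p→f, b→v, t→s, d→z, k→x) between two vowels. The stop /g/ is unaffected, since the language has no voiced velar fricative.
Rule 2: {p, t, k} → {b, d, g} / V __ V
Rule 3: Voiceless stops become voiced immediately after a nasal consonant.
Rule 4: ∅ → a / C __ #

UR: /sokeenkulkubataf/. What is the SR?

Rule 1 (intervocalic spirantization): /k/ is a stop between vowels /o/ and /e/, so it spirantizes to the fricative [x]. /b/ is a stop between vowels /u/ and /a/, so it spirantizes to the fricative [v]. /t/ is a stop between vowels /a/ and /a/, so it spirantizes to the fricative [s]. /sokeenkulkubataf/ → soxeenkulkuvasaf.
Rule 2 (intervocalic voicing): no segment meets the environment; /soxeenkulkuvasaf/ is unchanged.
Rule 3 (post-nasal voicing): /k/ is a voiceless stop immediately after the nasal /n/, so it voices to [g]. /soxeenkulkuvasaf/ → soxeengulkuvasaf.
Rule 4 (final a-epenthesis): the form ends in the consonant /f/, so [a] is inserted word-finally. /soxeengulkuvasaf/ → soxeengulkuvasafa.

soxeengulkuvasafa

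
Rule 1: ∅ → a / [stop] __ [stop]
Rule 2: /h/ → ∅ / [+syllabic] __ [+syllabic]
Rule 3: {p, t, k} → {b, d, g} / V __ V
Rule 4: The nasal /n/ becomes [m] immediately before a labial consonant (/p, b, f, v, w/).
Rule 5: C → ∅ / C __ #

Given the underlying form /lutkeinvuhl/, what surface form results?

Rule 1 (stop-cluster a-epenthesis): /t/ and /k/ form a stop–stop cluster, so [a] is inserted between them. /lutkeinvuhl/ → lutakeinvuhl.
Rule 2 (intervocalic h-deletion): no segment meets the environment; /lutakeinvuhl/ is unchanged.
Rule 3 (intervocalic voicing): /t/ is a voiceless stop between vowels /u/ and /a/, so it voices to [d]. /k/ is a voiceless stop between vowels /a/ and /e/, so it voices to [g]. /lutakeinvuhl/ → ludageinvuhl.
Rule 4 (nasal place assimilation): /n/ precedes the labial consonant /v/, so it assimilates in place to [m]. /ludageinvuhl/ → ludageimvuhl.
Rule 5 (final cluster simplification): /l/ is the second consonant of a word-final cluster /hl/, so it deletes. /ludageimvuhl/ → ludageimvuh.

ludageimvuh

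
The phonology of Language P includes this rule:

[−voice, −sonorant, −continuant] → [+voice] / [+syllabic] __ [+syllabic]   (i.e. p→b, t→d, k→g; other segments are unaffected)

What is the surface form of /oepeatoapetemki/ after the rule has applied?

Scanning /oepeatoapetemki/: /p/ is a voiceless stop between vowels /e/ and /e/, so it voices to [b]; /t/ is a voiceless stop between vowels /a/ and /o/, so it voices to [d]; /p/ is a voiceless stop between vowels /a/ and /e/, so it voices to [b]; /t/ is a voiceless stop between vowels /e/ and /e/, so it voices to [d]; /k/ at position 14 is not in the conditioning environment.
Result: [oebeadoabedemki].

oebeadoabedemki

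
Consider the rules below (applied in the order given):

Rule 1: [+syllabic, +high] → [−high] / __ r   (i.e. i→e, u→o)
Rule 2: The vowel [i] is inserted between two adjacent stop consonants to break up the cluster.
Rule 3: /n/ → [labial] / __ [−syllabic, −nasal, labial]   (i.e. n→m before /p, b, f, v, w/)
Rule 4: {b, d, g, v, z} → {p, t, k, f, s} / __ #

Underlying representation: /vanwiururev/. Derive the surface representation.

vamwiororef

Rule 1 (pre-rhotic lowering): /u/ is a high vowel immediately before /r/, so it lowers to [o]. /u/ is a high vowel immediately before /r/, so it lowers to [o]. /vanwiururev/ → vanwiororev.
Rule 2 (stop-cluster i-epenthesis): no segment meets the environment; /vanwiororev/ is unchanged.
Rule 3 (nasal place assimilation): /n/ precedes the labial consonant /w/, so it assimilates in place to [m]. /vanwiororev/ → vamwiororev.
Rule 4 (final devoicing): /v/ is a voiced obstruent in word-final position, so it devoices to [f]. /vamwiororev/ → vamwiororef.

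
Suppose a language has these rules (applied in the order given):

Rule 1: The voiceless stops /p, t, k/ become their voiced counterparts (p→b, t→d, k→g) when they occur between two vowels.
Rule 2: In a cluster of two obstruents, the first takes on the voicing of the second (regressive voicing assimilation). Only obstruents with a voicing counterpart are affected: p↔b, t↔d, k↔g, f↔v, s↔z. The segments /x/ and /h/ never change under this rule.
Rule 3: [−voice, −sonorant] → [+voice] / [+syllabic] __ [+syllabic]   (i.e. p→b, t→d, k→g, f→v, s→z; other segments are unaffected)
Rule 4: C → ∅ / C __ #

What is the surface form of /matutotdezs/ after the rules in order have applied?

madudoddes

Rule 1 (intervocalic voicing): /t/ is a voiceless stop between vowels /a/ and /u/, so it voices to [d]. /t/ is a voiceless stop between vowels /u/ and /o/, so it voices to [d]. /matutotdezs/ → madudotdezs.
Rule 2 (regressive voicing assimilation): /t/ precedes the voiced obstruent /d/, so it voices to [d] by assimilation. /z/ precedes the voiceless obstruent /s/, so it devoices to [s] by assimilation. /madudotdezs/ → madudoddess.
Rule 3 (intervocalic voicing): no segment meets the environment; /madudoddess/ is unchanged.
Rule 4 (final cluster simplification): /s/ is the second consonant of a word-final cluster /ss/, so it deletes. /madudoddess/ → madudoddes.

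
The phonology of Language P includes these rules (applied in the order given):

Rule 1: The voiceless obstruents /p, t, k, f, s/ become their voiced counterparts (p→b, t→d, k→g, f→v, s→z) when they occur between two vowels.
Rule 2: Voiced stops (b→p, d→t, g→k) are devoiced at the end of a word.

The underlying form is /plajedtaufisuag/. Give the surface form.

Rule 1 (intervocalic voicing): /f/ is a voiceless obstruent between vowels /u/ and /i/, so it voices to [v]. /s/ is a voiceless obstruent between vowels /i/ and /u/, so it voices to [z]. /plajedtaufisuag/ → plajedtauvizuag.
Rule 2 (final devoicing): /g/ is a voiced stop in word-final position, so it devoices to [k]. /plajedtauvizuag/ → plajedtauvizuak.

plajedtauvizuak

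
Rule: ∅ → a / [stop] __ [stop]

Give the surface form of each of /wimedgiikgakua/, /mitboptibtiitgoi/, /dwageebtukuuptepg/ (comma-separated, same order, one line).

/wimedgiikgakua/: /d/ and /g/ form a stop–stop cluster, so [a] is inserted between them. /k/ and /g/ form a stop–stop cluster, so [a] is inserted between them. → [wimedagiikagakua].
/mitboptibtiitgoi/: /t/ and /b/ form a stop–stop cluster, so [a] is inserted between them. /p/ and /t/ form a stop–stop cluster, so [a] is inserted between them. /b/ and /t/ form a stop–stop cluster, so [a] is inserted between them. /t/ and /g/ form a stop–stop cluster, so [a] is inserted between them. → [mitabopatibatiitagoi].
/dwageebtukuuptepg/: /b/ and /t/ form a stop–stop cluster, so [a] is inserted between them. /p/ and /t/ form a stop–stop cluster, so [a] is inserted between them. /p/ and /g/ form a stop–stop cluster, so [a] is inserted between them. → [dwageebatukuupatepag].

wimedagiikagakua, mitabopatibatiitagoi, dwageebatukuupatepag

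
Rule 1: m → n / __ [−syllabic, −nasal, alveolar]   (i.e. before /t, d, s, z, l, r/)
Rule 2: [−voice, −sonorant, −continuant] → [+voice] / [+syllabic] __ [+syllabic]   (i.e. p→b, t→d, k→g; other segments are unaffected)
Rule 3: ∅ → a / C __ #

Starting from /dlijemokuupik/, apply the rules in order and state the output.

dlijemoguubika

Rule 1 (nasal place assimilation): no segment meets the environment; /dlijemokuupik/ is unchanged.
Rule 2 (intervocalic voicing): /k/ is a voiceless stop between vowels /o/ and /u/, so it voices to [g]. /p/ is a voiceless stop between vowels /u/ and /i/, so it voices to [b]. /dlijemokuupik/ → dlijemoguubik.
Rule 3 (final a-epenthesis): the form ends in the consonant /k/, so [a] is inserted word-finally. /dlijemoguubik/ → dlijemoguubika.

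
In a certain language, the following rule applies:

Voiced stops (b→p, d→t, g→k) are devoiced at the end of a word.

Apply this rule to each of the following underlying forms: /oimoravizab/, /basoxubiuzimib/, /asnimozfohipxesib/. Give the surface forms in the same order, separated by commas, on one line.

/oimoravizab/: /b/ is a voiced stop in word-final position, so it devoices to [p]. → [oimoravizap].
/basoxubiuzimib/: /b/ is a voiced stop in word-final position, so it devoices to [p]. → [basoxubiuzimip].
/asnimozfohipxesib/: /b/ is a voiced stop in word-final position, so it devoices to [p]. → [asnimozfohipxesip].

oimoravizap, basoxubiuzimip, asnimozfohipxesip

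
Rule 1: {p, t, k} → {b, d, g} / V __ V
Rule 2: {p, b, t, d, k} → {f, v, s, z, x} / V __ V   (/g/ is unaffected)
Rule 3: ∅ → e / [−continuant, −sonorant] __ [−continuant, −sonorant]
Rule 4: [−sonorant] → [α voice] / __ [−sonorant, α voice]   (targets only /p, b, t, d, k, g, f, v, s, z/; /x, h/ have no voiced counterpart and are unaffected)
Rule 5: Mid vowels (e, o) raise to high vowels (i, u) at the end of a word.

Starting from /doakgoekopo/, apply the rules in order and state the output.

Rule 1 (intervocalic voicing): /k/ is a voiceless stop between vowels /e/ and /o/, so it voices to [g]. /p/ is a voiceless stop between vowels /o/ and /o/, so it voices to [b]. /doakgoekopo/ → doakgoegobo.
Rule 2 (intervocalic spirantization): /b/ is a stop between vowels /o/ and /o/, so it spirantizes to the fricative [v]. /doakgoegobo/ → doakgoegovo.
Rule 3 (stop-cluster e-epenthesis): /k/ and /g/ form a stop–stop cluster, so [e] is inserted between them. /doakgoegovo/ → doakegoegovo.
Rule 4 (regressive voicing assimilation): no segment meets the environment; /doakegoegovo/ is unchanged.
Rule 5 (final vowel raising): /o/ is a mid vowel in word-final position, so it raises to [u]. /doakegoegovo/ → doakegoegovu.

doakegoegovu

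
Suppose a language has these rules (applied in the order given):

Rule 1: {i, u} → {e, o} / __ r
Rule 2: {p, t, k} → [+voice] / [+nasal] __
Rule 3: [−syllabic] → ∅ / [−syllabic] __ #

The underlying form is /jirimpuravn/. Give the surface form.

jerimborav

Rule 1 (pre-rhotic lowering): /i/ is a high vowel immediately before /r/, so it lowers to [e]. /u/ is a high vowel immediately before /r/, so it lowers to [o]. /jirimpuravn/ → jerimporavn.
Rule 2 (post-nasal voicing): /p/ is a voiceless stop immediately after the nasal /m/, so it voices to [b]. /jerimporavn/ → jerimboravn.
Rule 3 (final cluster simplification): /n/ is the second consonant of a word-final cluster /vn/, so it deletes. /jerimboravn/ → jerimborav.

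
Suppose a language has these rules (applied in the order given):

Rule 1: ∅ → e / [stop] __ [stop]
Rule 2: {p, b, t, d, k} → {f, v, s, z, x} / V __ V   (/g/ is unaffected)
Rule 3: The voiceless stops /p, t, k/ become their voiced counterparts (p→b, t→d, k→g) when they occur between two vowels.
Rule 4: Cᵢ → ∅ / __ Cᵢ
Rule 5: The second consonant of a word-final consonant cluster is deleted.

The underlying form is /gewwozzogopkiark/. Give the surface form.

Rule 1 (stop-cluster e-epenthesis): /p/ and /k/ form a stop–stop cluster, so [e] is inserted between them. /gewwozzogopkiark/ → gewwozzogopekiark.
Rule 2 (intervocalic spirantization): /p/ is a stop between vowels /o/ and /e/, so it spirantizes to the fricative [f]. /k/ is a stop between vowels /e/ and /i/, so it spirantizes to the fricative [x]. /gewwozzogopekiark/ → gewwozzogofexiark.
Rule 3 (intervocalic voicing): no segment meets the environment; /gewwozzogofexiark/ is unchanged.
Rule 4 (degemination): /ww/ is a geminate; the first /w/ deletes. /zz/ is a geminate; the first /z/ deletes. /gewwozzogofexiark/ → gewozogofexiark.
Rule 5 (final cluster simplification): /k/ is the second consonant of a word-final cluster /rk/, so it deletes. /gewozogofexiark/ → gewozogofexiar.

gewozogofexiar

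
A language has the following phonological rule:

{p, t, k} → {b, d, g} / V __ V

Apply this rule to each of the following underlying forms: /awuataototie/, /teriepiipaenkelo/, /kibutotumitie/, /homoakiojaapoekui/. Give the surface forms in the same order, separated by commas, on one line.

/awuataototie/: /t/ is a voiceless stop between vowels /a/ and /a/, so it voices to [d]. /t/ is a voiceless stop between vowels /o/ and /o/, so it voices to [d]. /t/ is a voiceless stop between vowels /o/ and /i/, so it voices to [d]. → [awuadaododie].
/teriepiipaenkelo/: /p/ is a voiceless stop between vowels /e/ and /i/, so it voices to [b]. /p/ is a voiceless stop between vowels /i/ and /a/, so it voices to [b]. → [teriebiibaenkelo].
/kibutotumitie/: /t/ is a voiceless stop between vowels /u/ and /o/, so it voices to [d]. /t/ is a voiceless stop between vowels /o/ and /u/, so it voices to [d]. /t/ is a voiceless stop between vowels /i/ and /i/, so it voices to [d]. → [kibudodumidie].
/homoakiojaapoekui/: /k/ is a voiceless stop between vowels /a/ and /i/, so it voices to [g]. /p/ is a voiceless stop between vowels /a/ and /o/, so it voices to [b]. /k/ is a voiceless stop between vowels /e/ and /u/, so it voices to [g]. → [homoagiojaaboegui].

awuadaododie, teriebiibaenkelo, kibudodumidie, homoagiojaaboegui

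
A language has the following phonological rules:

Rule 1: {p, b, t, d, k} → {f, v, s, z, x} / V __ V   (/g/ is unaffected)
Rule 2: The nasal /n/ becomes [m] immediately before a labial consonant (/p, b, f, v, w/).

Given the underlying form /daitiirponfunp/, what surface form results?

Rule 1 (intervocalic spirantization): /t/ is a stop between vowels /i/ and /i/, so it spirantizes to the fricative [s]. /daitiirponfunp/ → daisiirponfunp.
Rule 2 (nasal place assimilation): /n/ precedes the labial consonant /f/, so it assimilates in place to [m]. /n/ precedes the labial consonant /p/, so it assimilates in place to [m]. /daisiirponfunp/ → daisiirpomfump.

daisiirpomfump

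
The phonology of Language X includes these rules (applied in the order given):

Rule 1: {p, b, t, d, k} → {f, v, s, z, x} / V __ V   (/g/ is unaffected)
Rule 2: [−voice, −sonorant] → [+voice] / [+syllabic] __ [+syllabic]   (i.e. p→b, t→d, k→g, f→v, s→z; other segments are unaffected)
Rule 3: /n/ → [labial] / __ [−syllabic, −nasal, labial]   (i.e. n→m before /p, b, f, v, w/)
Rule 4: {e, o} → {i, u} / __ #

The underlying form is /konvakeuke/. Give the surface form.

Rule 1 (intervocalic spirantization): /k/ is a stop between vowels /a/ and /e/, so it spirantizes to the fricative [x]. /k/ is a stop between vowels /u/ and /e/, so it spirantizes to the fricative [x]. /konvakeuke/ → konvaxeuxe.
Rule 2 (intervocalic voicing): no segment meets the environment; /konvaxeuxe/ is unchanged.
Rule 3 (nasal place assimilation): /n/ precedes the labial consonant /v/, so it assimilates in place to [m]. /konvaxeuxe/ → komvaxeuxe.
Rule 4 (final vowel raising): /e/ is a mid vowel in word-final position, so it raises to [i]. /komvaxeuxe/ → komvaxeuxi.

komvaxeuxi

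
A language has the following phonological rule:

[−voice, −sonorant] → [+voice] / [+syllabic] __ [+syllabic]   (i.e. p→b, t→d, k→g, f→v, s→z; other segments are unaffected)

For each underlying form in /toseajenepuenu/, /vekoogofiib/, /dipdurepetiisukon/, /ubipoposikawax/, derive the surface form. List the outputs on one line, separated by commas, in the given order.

/toseajenepuenu/: /s/ is a voiceless obstruent between vowels /o/ and /e/, so it voices to [z]. /p/ is a voiceless obstruent between vowels /e/ and /u/, so it voices to [b]. → [tozeajenebuenu].
/vekoogofiib/: /k/ is a voiceless obstruent between vowels /e/ and /o/, so it voices to [g]. /f/ is a voiceless obstruent between vowels /o/ and /i/, so it voices to [v]. → [vegoogoviib].
/dipdurepetiisukon/: /p/ is a voiceless obstruent between vowels /e/ and /e/, so it voices to [b]. /t/ is a voiceless obstruent between vowels /e/ and /i/, so it voices to [d]. /s/ is a voiceless obstruent between vowels /i/ and /u/, so it voices to [z]. /k/ is a voiceless obstruent between vowels /u/ and /o/, so it voices to [g]. → [dipdurebediizugon].
/ubipoposikawax/: /p/ is a voiceless obstruent between vowels /i/ and /o/, so it voices to [b]. /p/ is a voiceless obstruent between vowels /o/ and /o/, so it voices to [b]. /s/ is a voiceless obstruent between vowels /o/ and /i/, so it voices to [z]. /k/ is a voiceless obstruent between vowels /i/ and /a/, so it voices to [g]. → [ubibobozigawax].

tozeajenebuenu, vegoogoviib, dipdurebediizugon, ubibobozigawax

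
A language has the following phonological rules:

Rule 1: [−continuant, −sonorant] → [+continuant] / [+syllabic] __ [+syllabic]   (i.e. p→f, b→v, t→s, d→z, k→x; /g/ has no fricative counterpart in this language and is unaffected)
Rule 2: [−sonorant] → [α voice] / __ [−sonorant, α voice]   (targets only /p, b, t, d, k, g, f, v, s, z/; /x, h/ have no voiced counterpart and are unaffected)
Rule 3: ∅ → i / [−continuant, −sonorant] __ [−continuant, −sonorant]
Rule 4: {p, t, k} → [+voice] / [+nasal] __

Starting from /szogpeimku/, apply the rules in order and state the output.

zzokipeimgu

Rule 1 (intervocalic spirantization): no segment meets the environment; /szogpeimku/ is unchanged.
Rule 2 (regressive voicing assimilation): /s/ precedes the voiced obstruent /z/, so it voices to [z] by assimilation. /g/ precedes the voiceless obstruent /p/, so it devoices to [k] by assimilation. /szogpeimku/ → zzokpeimku.
Rule 3 (stop-cluster i-epenthesis): /k/ and /p/ form a stop–stop cluster, so [i] is inserted between them. /zzokpeimku/ → zzokipeimku.
Rule 4 (post-nasal voicing): /k/ is a voiceless stop immediately after the nasal /m/, so it voices to [g]. /zzokipeimku/ → zzokipeimgu.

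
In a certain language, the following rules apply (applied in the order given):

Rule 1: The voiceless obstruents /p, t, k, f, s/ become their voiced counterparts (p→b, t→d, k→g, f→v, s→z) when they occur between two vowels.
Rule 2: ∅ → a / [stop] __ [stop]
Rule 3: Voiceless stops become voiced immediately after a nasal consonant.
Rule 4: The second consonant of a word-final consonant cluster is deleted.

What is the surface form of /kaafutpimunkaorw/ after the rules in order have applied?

Rule 1 (intervocalic voicing): /f/ is a voiceless obstruent between vowels /a/ and /u/, so it voices to [v]. /kaafutpimunkaorw/ → kaavutpimunkaorw.
Rule 2 (stop-cluster a-epenthesis): /t/ and /p/ form a stop–stop cluster, so [a] is inserted between them. /kaavutpimunkaorw/ → kaavutapimunkaorw.
Rule 3 (post-nasal voicing): /k/ is a voiceless stop immediately after the nasal /n/, so it voices to [g]. /kaavutapimunkaorw/ → kaavutapimungaorw.
Rule 4 (final cluster simplification): /w/ is the second consonant of a word-final cluster /rw/, so it deletes. /kaavutapimungaorw/ → kaavutapimungaor.

kaavutapimungaor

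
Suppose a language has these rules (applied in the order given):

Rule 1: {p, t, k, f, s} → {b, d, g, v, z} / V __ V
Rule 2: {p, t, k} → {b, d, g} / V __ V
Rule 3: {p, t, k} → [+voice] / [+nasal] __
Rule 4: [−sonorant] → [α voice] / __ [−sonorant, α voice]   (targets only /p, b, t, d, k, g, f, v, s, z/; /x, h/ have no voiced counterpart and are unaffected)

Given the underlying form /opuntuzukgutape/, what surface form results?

Rule 1 (intervocalic voicing): /p/ is a voiceless obstruent between vowels /o/ and /u/, so it voices to [b]. /t/ is a voiceless obstruent between vowels /u/ and /a/, so it voices to [d]. /p/ is a voiceless obstruent between vowels /a/ and /e/, so it voices to [b]. /opuntuzukgutape/ → obuntuzukgudabe.
Rule 2 (intervocalic voicing): no segment meets the environment; /obuntuzukgudabe/ is unchanged.
Rule 3 (post-nasal voicing): /t/ is a voiceless stop immediately after the nasal /n/, so it voices to [d]. /obuntuzukgudabe/ → obunduzukgudabe.
Rule 4 (regressive voicing assimilation): /k/ precedes the voiced obstruent /g/, so it voices to [g] by assimilation. /obunduzukgudabe/ → obunduzuggudabe.

obunduzuggudabe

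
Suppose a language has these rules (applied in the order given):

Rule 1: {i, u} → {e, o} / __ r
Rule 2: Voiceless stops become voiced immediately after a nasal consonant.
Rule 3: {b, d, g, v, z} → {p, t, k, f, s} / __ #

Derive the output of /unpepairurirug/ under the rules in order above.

Rule 1 (pre-rhotic lowering): /i/ is a high vowel immediately before /r/, so it lowers to [e]. /u/ is a high vowel immediately before /r/, so it lowers to [o]. /i/ is a high vowel immediately before /r/, so it lowers to [e]. /unpepairurirug/ → unpepaerorerug.
Rule 2 (post-nasal voicing): /p/ is a voiceless stop immediately after the nasal /n/, so it voices to [b]. /unpepaerorerug/ → unbepaerorerug.
Rule 3 (final devoicing): /g/ is a voiced obstruent in word-final position, so it devoices to [k]. /unbepaerorerug/ → unbepaeroreruk.

unbepaeroreruk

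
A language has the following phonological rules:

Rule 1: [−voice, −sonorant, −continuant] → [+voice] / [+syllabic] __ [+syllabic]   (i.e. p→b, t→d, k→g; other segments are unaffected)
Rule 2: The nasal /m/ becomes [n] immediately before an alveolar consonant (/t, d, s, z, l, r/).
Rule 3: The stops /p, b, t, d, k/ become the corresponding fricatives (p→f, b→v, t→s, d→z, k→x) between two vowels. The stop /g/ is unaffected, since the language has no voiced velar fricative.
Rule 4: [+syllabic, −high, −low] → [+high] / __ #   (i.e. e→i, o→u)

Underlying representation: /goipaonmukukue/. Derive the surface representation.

Rule 1 (intervocalic voicing): /p/ is a voiceless stop between vowels /i/ and /a/, so it voices to [b]. /k/ is a voiceless stop between vowels /u/ and /u/, so it voices to [g]. /k/ is a voiceless stop between vowels /u/ and /u/, so it voices to [g]. /goipaonmukukue/ → goibaonmugugue.
Rule 2 (nasal place assimilation): no segment meets the environment; /goibaonmugugue/ is unchanged.
Rule 3 (intervocalic spirantization): /b/ is a stop between vowels /i/ and /a/, so it spirantizes to the fricative [v]. /goibaonmugugue/ → goivaonmugugue.
Rule 4 (final vowel raising): /e/ is a mid vowel in word-final position, so it raises to [i]. /goivaonmugugue/ → goivaonmugugui.

goivaonmugugui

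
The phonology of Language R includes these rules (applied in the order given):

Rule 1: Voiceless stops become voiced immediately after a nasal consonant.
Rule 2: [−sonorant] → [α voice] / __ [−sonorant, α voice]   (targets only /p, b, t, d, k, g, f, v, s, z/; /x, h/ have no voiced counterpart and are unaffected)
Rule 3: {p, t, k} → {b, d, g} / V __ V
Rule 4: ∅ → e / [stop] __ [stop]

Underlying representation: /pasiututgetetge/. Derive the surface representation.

pasiududegededege

Rule 1 (post-nasal voicing): no segment meets the environment; /pasiututgetetge/ is unchanged.
Rule 2 (regressive voicing assimilation): /t/ precedes the voiced obstruent /g/, so it voices to [d] by assimilation. /t/ precedes the voiced obstruent /g/, so it voices to [d] by assimilation. /pasiututgetetge/ → pasiutudgetedge.
Rule 3 (intervocalic voicing): /t/ is a voiceless stop between vowels /u/ and /u/, so it voices to [d]. /t/ is a voiceless stop between vowels /e/ and /e/, so it voices to [d]. /pasiutudgetedge/ → pasiududgededge.
Rule 4 (stop-cluster e-epenthesis): /d/ and /g/ form a stop–stop cluster, so [e] is inserted between them. /d/ and /g/ form a stop–stop cluster, so [e] is inserted between them. /pasiududgededge/ → pasiududegededege.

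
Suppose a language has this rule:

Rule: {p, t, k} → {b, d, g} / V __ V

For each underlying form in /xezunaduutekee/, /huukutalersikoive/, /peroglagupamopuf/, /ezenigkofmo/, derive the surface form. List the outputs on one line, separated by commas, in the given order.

/xezunaduutekee/: /t/ is a voiceless stop between vowels /u/ and /e/, so it voices to [d]. /k/ is a voiceless stop between vowels /e/ and /e/, so it voices to [g]. → [xezunaduudegee].
/huukutalersikoive/: /k/ is a voiceless stop between vowels /u/ and /u/, so it voices to [g]. /t/ is a voiceless stop between vowels /u/ and /a/, so it voices to [d]. /k/ is a voiceless stop between vowels /i/ and /o/, so it voices to [g]. → [huugudalersigoive].
/peroglagupamopuf/: /p/ is a voiceless stop between vowels /u/ and /a/, so it voices to [b]. /p/ is a voiceless stop between vowels /o/ and /u/, so it voices to [b]. → [peroglagubamobuf].
/ezenigkofmo/: the rule's environment is not met; surfaces unchanged as [ezenigkofmo].

xezunaduudegee, huugudalersigoive, peroglagubamobuf, ezenigkofmo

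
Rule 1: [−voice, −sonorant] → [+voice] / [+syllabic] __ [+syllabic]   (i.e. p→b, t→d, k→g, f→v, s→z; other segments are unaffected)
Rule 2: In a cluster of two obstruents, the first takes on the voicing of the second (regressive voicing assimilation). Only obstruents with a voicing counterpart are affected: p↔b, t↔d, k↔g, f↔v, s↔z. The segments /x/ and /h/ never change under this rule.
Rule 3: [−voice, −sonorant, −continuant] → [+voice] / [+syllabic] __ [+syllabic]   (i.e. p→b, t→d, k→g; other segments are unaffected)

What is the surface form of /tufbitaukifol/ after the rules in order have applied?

tuvbidaugivol

Rule 1 (intervocalic voicing): /t/ is a voiceless obstruent between vowels /i/ and /a/, so it voices to [d]. /k/ is a voiceless obstruent between vowels /u/ and /i/, so it voices to [g]. /f/ is a voiceless obstruent between vowels /i/ and /o/, so it voices to [v]. /tufbitaukifol/ → tufbidaugivol.
Rule 2 (regressive voicing assimilation): /f/ precedes the voiced obstruent /b/, so it voices to [v] by assimilation. /tufbidaugivol/ → tuvbidaugivol.
Rule 3 (intervocalic voicing): no segment meets the environment; /tuvbidaugivol/ is unchanged.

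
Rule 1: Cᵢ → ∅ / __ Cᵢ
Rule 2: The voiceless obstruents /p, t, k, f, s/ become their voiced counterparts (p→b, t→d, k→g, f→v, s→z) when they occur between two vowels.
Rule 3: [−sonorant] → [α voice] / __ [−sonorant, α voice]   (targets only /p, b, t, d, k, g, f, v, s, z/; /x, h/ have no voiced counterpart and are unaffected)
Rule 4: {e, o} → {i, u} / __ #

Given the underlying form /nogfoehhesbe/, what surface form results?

Rule 1 (degemination): /hh/ is a geminate; the first /h/ deletes. /nogfoehhesbe/ → nogfoehesbe.
Rule 2 (intervocalic voicing): no segment meets the environment; /nogfoehesbe/ is unchanged.
Rule 3 (regressive voicing assimilation): /g/ precedes the voiceless obstruent /f/, so it devoices to [k] by assimilation. /s/ precedes the voiced obstruent /b/, so it voices to [z] by assimilation. /nogfoehesbe/ → nokfoehezbe.
Rule 4 (final vowel raising): /e/ is a mid vowel in word-final position, so it raises to [i]. /nokfoehezbe/ → nokfoehezbi.

nokfoehezbi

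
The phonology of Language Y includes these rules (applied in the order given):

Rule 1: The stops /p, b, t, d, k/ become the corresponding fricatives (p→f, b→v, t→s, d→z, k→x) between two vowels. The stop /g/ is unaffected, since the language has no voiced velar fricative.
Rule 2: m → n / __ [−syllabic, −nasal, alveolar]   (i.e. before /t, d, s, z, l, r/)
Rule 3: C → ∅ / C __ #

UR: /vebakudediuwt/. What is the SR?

Rule 1 (intervocalic spirantization): /b/ is a stop between vowels /e/ and /a/, so it spirantizes to the fricative [v]. /k/ is a stop between vowels /a/ and /u/, so it spirantizes to the fricative [x]. /d/ is a stop between vowels /u/ and /e/, so it spirantizes to the fricative [z]. /d/ is a stop between vowels /e/ and /i/, so it spirantizes to the fricative [z]. /vebakudediuwt/ → vevaxuzeziuwt.
Rule 2 (nasal place assimilation): no segment meets the environment; /vevaxuzeziuwt/ is unchanged.
Rule 3 (final cluster simplification): /t/ is the second consonant of a word-final cluster /wt/, so it deletes. /vevaxuzeziuwt/ → vevaxuzeziuw.

vevaxuzeziuw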